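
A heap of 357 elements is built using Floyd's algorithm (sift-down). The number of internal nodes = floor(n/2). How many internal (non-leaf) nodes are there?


Leaf nodes occupy roughly half the array.
Sift-down is called for each internal node, starting from the last one.
Internal nodes = floor(n/2) = floor(357/2) = 178


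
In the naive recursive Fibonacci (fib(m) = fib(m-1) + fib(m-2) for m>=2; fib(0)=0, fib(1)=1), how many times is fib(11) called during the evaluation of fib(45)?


Let N(m) = number of times fib(m) is called while evaluating fib(45).
N(45) = 1 (the initial call).
N(44) = 1 (only fib(45) calls it).
For 1 <= m <= 43: fib(m) is called by fib(m+1) and fib(m+2), so
  N(m) = N(m+1) + N(m+2).
fib(0) is called only by fib(2), so N(0) = N(2).
Walk down from m=45:
  N(45)=1, N(44)=1, N(43)=2, N(42)=3, N(41)=5, N(40)=8, N(39)=13, N(38)=21, N(37)=34, N(36)=55, N(35)=89, N(34)=144, N(33)=233, N(32)=377, N(31)=610, N(30)=987, N(29)=1597, N(28)=2584, N(27)=4181, N(26)=6765, N(25)=10946, N(24)=17711, N(23)=28657, N(22)=46368, N(21)=75025, N(20)=121393, N(19)=196418, N(18)=317811, N(17)=514229, N(16)=832040, N(15)=1346269, N(14)=2178309, N(13)=3524578, N(12)=5702887, N(11)=9227465
N(11) = 9227465


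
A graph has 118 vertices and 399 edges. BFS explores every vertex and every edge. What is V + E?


A full BFS traversal dequeues each vertex once and examines each edge once.
Vertex visits: 118
Edge visits: 399
V + E = 118 + 399 = 517


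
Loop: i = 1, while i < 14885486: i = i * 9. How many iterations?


i multiplies by 9 each step:
i = 1 -> 9 -> 81 -> 729 -> 6561 -> 59049 -> 531441 -> 4782969 -> 43046721 (stop)
Iterations = ceil(log_9(14885486)) = 8


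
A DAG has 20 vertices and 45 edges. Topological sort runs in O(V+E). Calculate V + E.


V = 20 (vertex processing)
E = 45 (edge processing)
V + E = 20 + 45 = 65


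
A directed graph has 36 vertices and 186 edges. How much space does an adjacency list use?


Adjacency list: one list head per vertex + one entry per edge
Vertex heads: 36
Edge entries: 186
Total = 36 + 186 = 222


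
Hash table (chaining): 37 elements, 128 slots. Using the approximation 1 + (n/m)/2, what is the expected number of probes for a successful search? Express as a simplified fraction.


Computing expected probes:
alpha = 37/128
= 1 + alpha/2
= 1 + 37/(2*128)
= (2*128 + 37) / (2*128)
= 293/256


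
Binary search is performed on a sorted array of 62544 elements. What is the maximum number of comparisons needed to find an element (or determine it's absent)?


Binary search halves the search space each comparison:
  Step 1: search space = 62544 -> 31272
  Step 2: search space = 31272 -> 15636
  Step 3: search space = 15636 -> 7818
  Step 4: search space = 7818 -> 3909
  Step 5: search space = 3909 -> 1954
  Step 6: search space = 1954 -> 977
  Step 7: search space = 977 -> 488
  Step 8: search space = 488 -> 244
  Step 9: search space = 244 -> 122
  Step 10: search space = 122 -> 61
  Step 11: search space = 61 -> 30
  Step 12: search space = 30 -> 15
  Step 13: search space = 15 -> 7
  Step 14: search space = 7 -> 3
  Step 15: search space = 3 -> 1
  Step 16: search space = 1 (final check)
Maximum comparisons = floor(log2(62544)) + 1 = 15 + 1 = 16


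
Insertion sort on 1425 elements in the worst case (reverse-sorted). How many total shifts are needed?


In the worst case (reverse-sorted), each element shifts past all previous:
  Element 1: 1 shifts
  Element 2: 2 shifts
  Element 3: 3 shifts
  Element 4: 4 shifts
  Element 5: 5 shifts
  ...
  Element 1424: 1424 shifts
Total = 1 + 2 + ... + 1424
= 1425*(1425-1)/2 = 1014600


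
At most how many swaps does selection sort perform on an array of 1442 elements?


Each of the 1441 passes places one element in its final position.
Pass 1: swap minimum into position 0
Pass 2: swap minimum of remaining into position 1
...
Pass 1441: last two elements, one swap
Maximum swaps = 1442 - 1 = 1441


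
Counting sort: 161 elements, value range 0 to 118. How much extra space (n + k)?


n = 161 (output array)
k = 119 (count array for 119 distinct values)
Extra space = 161 + 119 = 280


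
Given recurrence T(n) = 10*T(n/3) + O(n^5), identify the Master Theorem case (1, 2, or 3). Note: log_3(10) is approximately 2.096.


Master Theorem parameters: a=10, b=3, c=5
log_b(a) = 2.096
Compare b^c with a: 3^5 = 243 > 10, so c > log_b(a).
Comparing c=5 vs log_b(a)=2.096:
5 > 2.096 => Case 3
Result: T(n) = O(n^5)
Master Theorem case = 3


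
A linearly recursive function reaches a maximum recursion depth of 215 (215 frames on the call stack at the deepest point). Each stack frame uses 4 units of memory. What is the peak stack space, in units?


Maximum recursion depth = 215 frames
Memory per frame = 4 units
Total stack space = depth * frame_size
= 215 * 4 = 860


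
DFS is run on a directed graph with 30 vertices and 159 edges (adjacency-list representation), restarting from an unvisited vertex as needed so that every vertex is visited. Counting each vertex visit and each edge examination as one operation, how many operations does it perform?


A full DFS traversal processes each vertex exactly once (push/pop on stack).
Each directed edge is examined once.
V = 30, E = 159
V + E = 189


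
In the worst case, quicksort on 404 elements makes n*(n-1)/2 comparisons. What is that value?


Sum of comparisons per partition:
403 + 402 + ... + 1 + 0
= 404 * (404 - 1) / 2
= 404 * 403 / 2
= 81406


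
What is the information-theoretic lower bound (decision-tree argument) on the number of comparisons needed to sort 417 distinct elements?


A binary decision tree of height h has at most 2^h leaves and needs at least n! of them, so h >= ceil(log2(n!)).
417! is far too large to multiply out, so use Stirling's series:
  ln(n!) ~ n ln n - n + (1/2) ln(2 pi n) + 1/(12n)  (error below 1/(360 n^3), negligible here)
  ln(417) = 6.0330862
  n ln n = 417 * 6.0330862 = 2515.7969
  (1/2) ln(2 pi * 417) = (1/2) ln(2620.0883) = 3.9355
  1/(12*417) = 0.0002
  ln(417!) ~ 2515.7969 - 417 + 3.9355 + 0.0002 = 2102.7326
Convert to base 2: log2(417!) = 2102.7326 / ln 2 = 2102.7326 / 0.69314718 = 3033.6019
ceil(3033.6019) = 3034


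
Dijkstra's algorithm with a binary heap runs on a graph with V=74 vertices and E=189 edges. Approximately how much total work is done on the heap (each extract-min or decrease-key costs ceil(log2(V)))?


Dijkstra with a binary heap: each vertex is extracted once, each edge may relax once.
Each heap operation costs O(log V).
V + E = 74 + 189 = 263
ceil(log2(74)) = 7 (since 2^6 = 64 < 74 <= 128 = 2^7)
Total heap work = (V+E) * ceil(log2(V)) = 263 * 7 = 1841


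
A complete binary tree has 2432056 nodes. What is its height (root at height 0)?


In a complete binary tree, level k holds nodes 2^k .. 2^(k+1)-1 (1-indexed).
Height = floor(log2(n)) = floor(log2(2432056)) = 21
Check: 2^21 = 2097152 <= 2432056 < 4194304 = 2^22


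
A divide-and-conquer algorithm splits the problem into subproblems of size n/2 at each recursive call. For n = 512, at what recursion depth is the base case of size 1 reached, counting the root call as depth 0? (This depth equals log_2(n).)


At each depth, the problem size is divided by 2:
  Depth 0: problem size = 512
  Depth 1: problem size = 256
  Depth 2: problem size = 128
  Depth 3: problem size = 64
  Depth 4: problem size = 32
  Depth 5: problem size = 16
  Depth 6: problem size = 8
  Depth 7: problem size = 4
  Depth 8: problem size = 2
  Depth 9: problem size = 1 (base case)
The base case is reached at depth log_2(512) = 9 (the tree has 10 levels counting depth 0, but the depth asked for is 9).
Recursion depth = 9


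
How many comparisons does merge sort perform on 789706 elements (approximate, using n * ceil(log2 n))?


Recursion depth: ceil(log2(789706)) = 20
Each recursion level merges n = 789706 elements
Total = 789706 * 20 = 15794120


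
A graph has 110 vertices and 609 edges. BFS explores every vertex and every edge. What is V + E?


A full BFS traversal dequeues each vertex once and examines each edge once.
Vertex visits: 110
Edge visits: 609
V + E = 110 + 609 = 719


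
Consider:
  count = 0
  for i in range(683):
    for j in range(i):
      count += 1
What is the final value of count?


For each i, the inner loop runs i times:
  i=0: inner runs 0 times
  i=1: inner runs 1 time
  i=2: inner runs 2 times
  i=3: inner runs 3 times
  i=4: inner runs 4 times
  i=5: inner runs 5 times
  i=6: inner runs 6 times
  i=7: inner runs 7 times
  ...
Total = 0 + 1 + 2 + ... + 682 = 683*(683-1)/2 = 232903


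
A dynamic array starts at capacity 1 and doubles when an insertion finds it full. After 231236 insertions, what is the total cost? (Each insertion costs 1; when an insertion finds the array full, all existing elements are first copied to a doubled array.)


Insertion cost: 231236 (one per element)
Resizes occur just before inserting elements 2, 3, 5, 9, ...
Elements copied at each resize: 1 + 2 + 4 + 8 + 16 + 32 + 64 + 128 + 256 + 512 + 1024 + 2048 + 4096 + 8192 + 16384 + 32768 + 65536 + 131072
Sum of copies = 262143 (geometric series: 2^k - 1)
Total = 231236 + 262143 = 493379


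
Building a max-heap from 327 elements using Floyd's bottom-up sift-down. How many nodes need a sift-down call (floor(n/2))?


In a heap of 327 elements (0-indexed array):
  Last element index: 326
  Parent of last element: floor((326 - 1) / 2) = 162
  Internal nodes: indices 0 to 162
  Count = floor(327/2) = 163


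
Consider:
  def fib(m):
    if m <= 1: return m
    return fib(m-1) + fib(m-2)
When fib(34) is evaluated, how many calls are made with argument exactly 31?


Let N(m) = number of times fib(m) is called while evaluating fib(34).
N(34) = 1 (the initial call).
N(33) = 1 (only fib(34) calls it).
For 1 <= m <= 32: fib(m) is called by fib(m+1) and fib(m+2), so
  N(m) = N(m+1) + N(m+2).
fib(0) is called only by fib(2), so N(0) = N(2).
Walk down from m=34:
  N(34)=1, N(33)=1, N(32)=2, N(31)=3
N(31) = 3


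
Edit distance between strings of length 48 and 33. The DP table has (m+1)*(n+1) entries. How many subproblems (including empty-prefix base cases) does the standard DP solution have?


The table includes base cases (empty prefixes).
Rows: (m+1) = 49
Columns: (n+1) = 34
Total = 49 * 34 = 1666


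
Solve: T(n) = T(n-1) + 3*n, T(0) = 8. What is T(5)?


Expanding the recurrence:
T(5) = T(4) + 3*5
       = T(3) + 3*4 + 3*5
       ...
       = T(0) + 3*(1 + 2 + ... + 5)
       = 8 + 3 * 5*6/2
       = 8 + 3 * 15
       = 8 + 45 = 53


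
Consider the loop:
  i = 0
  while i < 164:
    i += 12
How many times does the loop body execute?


Starting at i = 0, each iteration adds 12.
Iterations until i >= 164:
  Iteration 1: i = 0 -> i = 12
  Iteration 2: i = 12 -> i = 24
  Iteration 3: i = 24 -> i = 36
  Iteration 4: i = 36 -> i = 48
  Iteration 5: i = 48 -> i = 60
  Iteration 6: i = 60 -> i = 72
  Iteration 7: i = 72 -> i = 84
  Iteration 8: i = 84 -> i = 96
  ... continuing ...
Total iterations = ceil(164/12) = 14


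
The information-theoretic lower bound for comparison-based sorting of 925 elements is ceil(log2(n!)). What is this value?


A binary decision tree of height h has at most 2^h leaves and needs at least n! of them, so h >= ceil(log2(n!)).
925! is far too large to multiply out, so use Stirling's series:
  ln(n!) ~ n ln n - n + (1/2) ln(2 pi n) + 1/(12n)  (error below 1/(360 n^3), negligible here)
  ln(925) = 6.8297937
  n ln n = 925 * 6.8297937 = 6317.5592
  (1/2) ln(2 pi * 925) = (1/2) ln(5811.9464) = 4.3338
  1/(12*925) = 0.0001
  ln(925!) ~ 6317.5592 - 925 + 4.3338 + 0.0001 = 5396.8931
Convert to base 2: log2(925!) = 5396.8931 / ln 2 = 5396.8931 / 0.69314718 = 7786.0709
ceil(7786.0709) = 7787


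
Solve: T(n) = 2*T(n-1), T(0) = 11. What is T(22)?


Unrolling:
T(22) = 2*T(21) = 2^2*T(20) = ... = 2^22*T(0)
= 2^22 * 11
= 4194304 * 11 = 46137344


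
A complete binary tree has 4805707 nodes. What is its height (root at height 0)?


In a complete binary tree, level k holds nodes 2^k .. 2^(k+1)-1 (1-indexed).
Height = floor(log2(n)) = floor(log2(4805707)) = 22
Check: 2^22 = 4194304 <= 4805707 < 8388608 = 2^23


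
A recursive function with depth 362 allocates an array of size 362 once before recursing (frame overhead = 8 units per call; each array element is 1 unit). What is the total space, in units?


Array allocation: 362 units (allocated once)
Stack frames: 362 deep * 8 per frame = 2896 units
Total = 362 + 2896 = 3258


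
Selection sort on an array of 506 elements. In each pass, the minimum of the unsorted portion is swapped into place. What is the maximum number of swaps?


Selection sort performs one swap per pass:
  Pass 1: find min in positions 0 to 505, swap with position 0
  Pass 2: find min in positions 1 to 505, swap with position 1
  Pass 3: find min in positions 2 to 505, swap with position 2
  Pass 4: find min in positions 3 to 505, swap with position 3
  Pass 5: find min in positions 4 to 505, swap with position 4
  ... (500 more passes)
Total passes (and swaps) = n - 1 = 506 - 1 = 505


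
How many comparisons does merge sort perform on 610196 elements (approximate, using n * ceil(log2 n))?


Recursion depth: ceil(log2(610196)) = 20
Each recursion level merges n = 610196 elements
Total = 610196 * 20 = 12203920


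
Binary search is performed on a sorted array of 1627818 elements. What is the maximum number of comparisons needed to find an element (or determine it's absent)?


Binary search halves the search space each comparison:
  Step 1: search space = 1627818 -> 813909
  Step 2: search space = 813909 -> 406954
  Step 3: search space = 406954 -> 203477
  Step 4: search space = 203477 -> 101738
  Step 5: search space = 101738 -> 50869
  Step 6: search space = 50869 -> 25434
  Step 7: search space = 25434 -> 12717
  Step 8: search space = 12717 -> 6358
  Step 9: search space = 6358 -> 3179
  Step 10: search space = 3179 -> 1589
  Step 11: search space = 1589 -> 794
  Step 12: search space = 794 -> 397
  Step 13: search space = 397 -> 198
  Step 14: search space = 198 -> 99
  Step 15: search space = 99 -> 49
  Step 16: search space = 49 -> 24
  Step 17: search space = 24 -> 12
  Step 18: search space = 12 -> 6
  Step 19: search space = 6 -> 3
  Step 20: search space = 3 -> 1
  Step 21: search space = 1 (final check)
Maximum comparisons = floor(log2(1627818)) + 1 = 20 + 1 = 21


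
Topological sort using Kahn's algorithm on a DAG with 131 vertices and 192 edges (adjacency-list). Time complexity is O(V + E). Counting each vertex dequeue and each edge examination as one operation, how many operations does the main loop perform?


Kahn's algorithm:
  1. Compute in-degrees: O(V + E)
  2. Process queue: each vertex dequeued once (O(V))
     each edge examined once (O(E))
Total = V + E = 131 + 192 = 323


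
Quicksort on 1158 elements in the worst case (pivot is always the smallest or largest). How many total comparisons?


In the worst case, each partition step picks the worst pivot:
  Partition 1: 1157 comparisons (n-1 elements to compare)
  Partition 2: 1156 comparisons
  Partition 3: 1155 comparisons
  Partition 4: 1154 comparisons
  Partition 5: 1153 comparisons
  ...
  Last partition: 0 comparisons
Total = (n-1) + (n-2) + ... + 1 + 0 = n*(n-1)/2
= 1158*1157/2 = 669903


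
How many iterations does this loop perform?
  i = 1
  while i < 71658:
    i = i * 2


The loop variable doubles each iteration:
i = 1 -> 2 -> 4 -> 8 -> 16 -> 32 -> 64 -> 128 -> 256 -> 512 -> 1024 -> 2048 -> 4096 -> 8192 -> 16384 -> 32768 -> 65536 -> 131072 (stop, 131072 >= 71658)
Number of doublings = ceil(log2(71658)) = 17


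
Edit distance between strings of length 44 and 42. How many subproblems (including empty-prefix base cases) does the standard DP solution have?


The table includes base cases (empty prefixes).
Rows: (m+1) = 45
Columns: (n+1) = 43
Total = 45 * 43 = 1935


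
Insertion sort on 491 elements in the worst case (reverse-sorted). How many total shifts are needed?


In the worst case (reverse-sorted), each element shifts past all previous:
  Element 1: 1 shifts
  Element 2: 2 shifts
  Element 3: 3 shifts
  Element 4: 4 shifts
  Element 5: 5 shifts
  ...
  Element 490: 490 shifts
Total = 1 + 2 + ... + 490
= 491*(491-1)/2 = 120295


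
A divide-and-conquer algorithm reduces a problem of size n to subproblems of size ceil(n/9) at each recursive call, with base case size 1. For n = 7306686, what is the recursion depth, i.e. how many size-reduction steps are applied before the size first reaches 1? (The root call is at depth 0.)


Each step divides the size by 9 (rounding up); after k steps the size is ceil(n/9^k), which equals 1 exactly when 9^k >= n.
So the depth is the smallest k with 9^k >= 7306686, i.e. ceil(log_9(7306686)).
9^7 = 4782969 < 7306686 <= 43046721 = 9^8
Recursion depth = 8


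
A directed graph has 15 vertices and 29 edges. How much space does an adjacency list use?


Adjacency list: one list head per vertex + one entry per edge
Vertex heads: 15
Edge entries: 29
Total = 15 + 29 = 44


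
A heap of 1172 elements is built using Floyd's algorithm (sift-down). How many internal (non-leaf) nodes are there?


Leaf nodes occupy roughly half the array.
Sift-down is called for each internal node, starting from the last one.
Internal nodes = floor(n/2) = floor(1172/2) = 586


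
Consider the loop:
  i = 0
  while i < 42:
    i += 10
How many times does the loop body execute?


Starting at i = 0, each iteration adds 10.
Iterations until i >= 42:
  Iteration 1: i = 0 -> i = 10
  Iteration 2: i = 10 -> i = 20
  Iteration 3: i = 20 -> i = 30
  Iteration 4: i = 30 -> i = 40
  Iteration 5: i = 40 -> i = 50
Total iterations = ceil(42/10) = 5


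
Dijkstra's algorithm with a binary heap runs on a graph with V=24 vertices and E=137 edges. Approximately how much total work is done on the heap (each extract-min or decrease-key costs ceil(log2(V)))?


Dijkstra with a binary heap: each vertex is extracted once, each edge may relax once.
Each heap operation costs O(log V).
V + E = 24 + 137 = 161
ceil(log2(24)) = 5 (since 2^4 = 16 < 24 <= 32 = 2^5)
Total heap work = (V+E) * ceil(log2(V)) = 161 * 5 = 805


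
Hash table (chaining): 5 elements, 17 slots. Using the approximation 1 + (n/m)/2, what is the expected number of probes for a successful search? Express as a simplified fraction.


Computing expected probes:
alpha = 5/17
= 1 + alpha/2
= 1 + 5/(2*17)
= (2*17 + 5) / (2*17)
= 39/34


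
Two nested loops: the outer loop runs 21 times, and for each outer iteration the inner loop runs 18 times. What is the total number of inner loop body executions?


Outer loop: 21 iterations
Inner loop: 18 iterations per outer iteration
Total = 21 * 18 = 378


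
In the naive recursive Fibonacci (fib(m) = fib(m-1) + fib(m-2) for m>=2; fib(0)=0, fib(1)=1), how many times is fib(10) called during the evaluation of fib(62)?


Let N(m) = number of times fib(m) is called while evaluating fib(62).
N(62) = 1 (the initial call).
N(61) = 1 (only fib(62) calls it).
For 1 <= m <= 60: fib(m) is called by fib(m+1) and fib(m+2), so
  N(m) = N(m+1) + N(m+2).
fib(0) is called only by fib(2), so N(0) = N(2).
Walk down from m=62:
  N(62)=1, N(61)=1, N(60)=2, N(59)=3, N(58)=5, N(57)=8, N(56)=13, N(55)=21, N(54)=34, N(53)=55, N(52)=89, N(51)=144, N(50)=233, N(49)=377, N(48)=610, N(47)=987, N(46)=1597, N(45)=2584, N(44)=4181, N(43)=6765, N(42)=10946, N(41)=17711, N(40)=28657, N(39)=46368, N(38)=75025, N(37)=121393, N(36)=196418, N(35)=317811, N(34)=514229, N(33)=832040, N(32)=1346269, N(31)=2178309, N(30)=3524578, N(29)=5702887, N(28)=9227465, N(27)=14930352, N(26)=24157817, N(25)=39088169, N(24)=63245986, N(23)=102334155, N(22)=165580141, N(21)=267914296, N(20)=433494437, N(19)=701408733, N(18)=1134903170, N(17)=1836311903, N(16)=2971215073, N(15)=4807526976, N(14)=7778742049, N(13)=12586269025, N(12)=20365011074, N(11)=32951280099, N(10)=53316291173
N(10) = 53316291173


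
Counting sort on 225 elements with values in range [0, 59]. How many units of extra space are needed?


Output array size: 225 (to store sorted result)
Count array size: 60 (one slot per possible value, range 0 to 59)
Total extra space = 225 + 60 = 285


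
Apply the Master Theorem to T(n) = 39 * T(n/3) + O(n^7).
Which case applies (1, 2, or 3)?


The Master Theorem: T(n) = a*T(n/b) + O(n^c)
  a = 39, b = 3, c = 7
log_b(a) = log_3(39) ~ 3.335
Compare b^c with a: 3^7 = 2187 > 39, so c > log_b(a).
Since c > log_b(a), Case 3 applies.
T(n) = O(n^7)
Master Theorem case = 3


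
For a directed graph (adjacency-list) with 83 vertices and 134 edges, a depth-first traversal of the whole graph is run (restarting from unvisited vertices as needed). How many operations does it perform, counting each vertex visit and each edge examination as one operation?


A full DFS traversal visits each vertex once and examines each edge once.
V = 83
E = 134
Sum = 83 + 134 = 217


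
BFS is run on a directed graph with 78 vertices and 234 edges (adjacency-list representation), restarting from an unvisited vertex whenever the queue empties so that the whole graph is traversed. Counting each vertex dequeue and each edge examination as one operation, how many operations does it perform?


A full BFS traversal dequeues each vertex exactly once and examines each directed edge exactly once.
V = 78 (vertex processing cost)
E = 234 (edge examination cost)
Total operations proportional to V + E = 78 + 234 = 312


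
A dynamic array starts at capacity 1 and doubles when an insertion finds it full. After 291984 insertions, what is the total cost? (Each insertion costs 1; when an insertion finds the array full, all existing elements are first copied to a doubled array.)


Insertion cost: 291984 (one per element)
Resizes occur just before inserting elements 2, 3, 5, 9, ...
Elements copied at each resize: 1 + 2 + 4 + 8 + 16 + 32 + 64 + 128 + 256 + 512 + 1024 + 2048 + 4096 + 8192 + 16384 + 32768 + 65536 + 131072 + 262144
Sum of copies = 524287 (geometric series: 2^k - 1)
Total = 291984 + 524287 = 816271


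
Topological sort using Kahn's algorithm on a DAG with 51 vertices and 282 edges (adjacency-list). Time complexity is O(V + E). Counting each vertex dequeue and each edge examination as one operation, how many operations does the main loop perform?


Kahn's algorithm:
  1. Compute in-degrees: O(V + E)
  2. Process queue: each vertex dequeued once (O(V))
     each edge examined once (O(E))
Total = V + E = 51 + 282 = 333


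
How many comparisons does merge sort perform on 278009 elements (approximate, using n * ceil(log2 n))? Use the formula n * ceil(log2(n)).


Recursion depth: ceil(log2(278009)) = 19
Each recursion level merges n = 278009 elements
Total = 278009 * 19 = 5282171


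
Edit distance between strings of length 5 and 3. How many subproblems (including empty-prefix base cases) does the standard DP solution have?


The table includes base cases (empty prefixes).
Rows: (m+1) = 6
Columns: (n+1) = 4
Total = 6 * 4 = 24


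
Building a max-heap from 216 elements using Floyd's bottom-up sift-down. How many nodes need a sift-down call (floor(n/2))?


In a heap of 216 elements (0-indexed array):
  Last element index: 215
  Parent of last element: floor((215 - 1) / 2) = 107
  Internal nodes: indices 0 to 107
  Count = floor(216/2) = 108


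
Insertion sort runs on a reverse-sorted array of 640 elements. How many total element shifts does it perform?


Sum of shifts = 1 + 2 + 3 + ... + 639
= 640 * 639 / 2
= 408960 / 2
= 204480


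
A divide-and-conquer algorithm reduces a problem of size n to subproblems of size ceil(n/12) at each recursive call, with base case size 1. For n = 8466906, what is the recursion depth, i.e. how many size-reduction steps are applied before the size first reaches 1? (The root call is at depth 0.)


Each step divides the size by 12 (rounding up); after k steps the size is ceil(n/12^k), which equals 1 exactly when 12^k >= n.
So the depth is the smallest k with 12^k >= 8466906, i.e. ceil(log_12(8466906)).
12^6 = 2985984 < 8466906 <= 35831808 = 12^7
Recursion depth = 7


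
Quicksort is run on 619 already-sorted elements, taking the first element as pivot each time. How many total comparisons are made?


Sum of comparisons per partition:
618 + 617 + ... + 1 + 0
= 619 * (619 - 1) / 2
= 619 * 618 / 2
= 191271


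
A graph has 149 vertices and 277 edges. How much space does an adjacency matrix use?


Adjacency matrix: V x V grid of entries
Space = V^2 = 149^2 = 149 * 149 = 22201


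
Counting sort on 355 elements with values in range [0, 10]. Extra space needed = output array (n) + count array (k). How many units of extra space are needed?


Output array size: 355 (to store sorted result)
Count array size: 11 (one slot per possible value, range 0 to 10)
Total extra space = 355 + 11 = 366


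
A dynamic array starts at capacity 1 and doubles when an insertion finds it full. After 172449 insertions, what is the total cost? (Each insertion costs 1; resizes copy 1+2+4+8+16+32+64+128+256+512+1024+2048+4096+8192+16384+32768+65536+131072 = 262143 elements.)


Insertion cost: 172449 (one per element)
Resizes occur just before inserting elements 2, 3, 5, 9, ...
Elements copied at each resize: 1 + 2 + 4 + 8 + 16 + 32 + 64 + 128 + 256 + 512 + 1024 + 2048 + 4096 + 8192 + 16384 + 32768 + 65536 + 131072
Sum of copies = 262143 (geometric series: 2^k - 1)
Total = 172449 + 262143 = 434592


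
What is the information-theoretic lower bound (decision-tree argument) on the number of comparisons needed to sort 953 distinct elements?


A binary decision tree of height h has at most 2^h leaves and needs at least n! of them, so h >= ceil(log2(n!)).
953! is far too large to multiply out, so use Stirling's series:
  ln(n!) ~ n ln n - n + (1/2) ln(2 pi n) + 1/(12n)  (error below 1/(360 n^3), negligible here)
  ln(953) = 6.8596149
  n ln n = 953 * 6.8596149 = 6537.2130
  (1/2) ln(2 pi * 953) = (1/2) ln(5987.8756) = 4.3487
  1/(12*953) = 0.0001
  ln(953!) ~ 6537.2130 - 953 + 4.3487 + 0.0001 = 5588.5618
Convert to base 2: log2(953!) = 5588.5618 / ln 2 = 5588.5618 / 0.69314718 = 8062.5904
ceil(8062.5904) = 8063


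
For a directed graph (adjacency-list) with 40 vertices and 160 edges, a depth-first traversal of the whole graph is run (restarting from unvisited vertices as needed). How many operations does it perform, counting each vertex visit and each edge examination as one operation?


A full DFS traversal visits each vertex once and examines each edge once.
V = 40
E = 160
Sum = 40 + 160 = 200


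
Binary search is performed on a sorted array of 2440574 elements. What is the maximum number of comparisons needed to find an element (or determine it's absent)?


Binary search halves the search space each comparison:
  Step 1: search space = 2440574 -> 1220287
  Step 2: search space = 1220287 -> 610143
  Step 3: search space = 610143 -> 305071
  Step 4: search space = 305071 -> 152535
  Step 5: search space = 152535 -> 76267
  Step 6: search space = 76267 -> 38133
  Step 7: search space = 38133 -> 19066
  Step 8: search space = 19066 -> 9533
  Step 9: search space = 9533 -> 4766
  Step 10: search space = 4766 -> 2383
  Step 11: search space = 2383 -> 1191
  Step 12: search space = 1191 -> 595
  Step 13: search space = 595 -> 297
  Step 14: search space = 297 -> 148
  Step 15: search space = 148 -> 74
  Step 16: search space = 74 -> 37
  Step 17: search space = 37 -> 18
  Step 18: search space = 18 -> 9
  Step 19: search space = 9 -> 4
  Step 20: search space = 4 -> 2
  Step 21: search space = 2 -> 1
  Step 22: search space = 1 (final check)
Maximum comparisons = floor(log2(2440574)) + 1 = 21 + 1 = 22


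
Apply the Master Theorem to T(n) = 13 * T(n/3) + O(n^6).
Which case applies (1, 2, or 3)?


The Master Theorem: T(n) = a*T(n/b) + O(n^c)
  a = 13, b = 3, c = 6
log_b(a) = log_3(13) ~ 2.335
Compare b^c with a: 3^6 = 729 > 13, so c > log_b(a).
Since c > log_b(a), Case 3 applies.
T(n) = O(n^6)
Master Theorem case = 3


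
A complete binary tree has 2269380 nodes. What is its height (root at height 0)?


In a complete binary tree, level k holds nodes 2^k .. 2^(k+1)-1 (1-indexed).
Height = floor(log2(n)) = floor(log2(2269380)) = 21
Check: 2^21 = 2097152 <= 2269380 < 4194304 = 2^22


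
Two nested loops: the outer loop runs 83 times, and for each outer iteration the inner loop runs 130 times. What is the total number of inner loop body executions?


Outer loop: 83 iterations
Inner loop: 130 iterations per outer iteration
Total = 83 * 130 = 10790


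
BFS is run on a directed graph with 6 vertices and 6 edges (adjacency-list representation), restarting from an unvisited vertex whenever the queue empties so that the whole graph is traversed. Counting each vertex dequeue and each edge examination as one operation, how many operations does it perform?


A full BFS traversal dequeues each vertex exactly once and examines each directed edge exactly once.
V = 6 (vertex processing cost)
E = 6 (edge examination cost)
Total operations proportional to V + E = 6 + 6 = 12


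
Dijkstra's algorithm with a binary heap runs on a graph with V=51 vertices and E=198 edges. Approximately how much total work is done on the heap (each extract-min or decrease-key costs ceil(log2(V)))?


Dijkstra with a binary heap: each vertex is extracted once, each edge may relax once.
Each heap operation costs O(log V).
V + E = 51 + 198 = 249
ceil(log2(51)) = 6 (since 2^5 = 32 < 51 <= 64 = 2^6)
Total heap work = (V+E) * ceil(log2(V)) = 249 * 6 = 1494


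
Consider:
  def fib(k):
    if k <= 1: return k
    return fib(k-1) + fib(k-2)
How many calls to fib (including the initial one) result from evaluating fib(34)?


Let C(m) = total calls to evaluate fib(m). Then C(0)=C(1)=1, and
C(m) = 1 + C(m-1) + C(m-2) for m >= 2.
Build the table (each entry = 1 + previous two):
  C(0) = 1
  C(1) = 1
  C(2) = 1 + 1 + 1 = 3
  C(3) = 1 + 3 + 1 = 5
  C(4) = 1 + 5 + 3 = 9
  C(5) = 1 + 9 + 5 = 15
  C(6) = 1 + 15 + 9 = 25
  C(7) = 1 + 25 + 15 = 41
  C(8) = 1 + 41 + 25 = 67
  C(9) = 1 + 67 + 41 = 109
  C(10) = 1 + 109 + 67 = 177
  C(11) = 1 + 177 + 109 = 287
  C(12) = 1 + 287 + 177 = 465
  C(13) = 1 + 465 + 287 = 753
  C(14) = 1 + 753 + 465 = 1219
  C(15) = 1 + 1219 + 753 = 1973
  C(16) = 1 + 1973 + 1219 = 3193
  C(17) = 1 + 3193 + 1973 = 5167
  C(18) = 1 + 5167 + 3193 = 8361
  C(19) = 1 + 8361 + 5167 = 13529
  C(20) = 1 + 13529 + 8361 = 21891
  C(21) = 1 + 21891 + 13529 = 35421
  C(22) = 1 + 35421 + 21891 = 57313
  C(23) = 1 + 57313 + 35421 = 92735
  C(24) = 1 + 92735 + 57313 = 150049
  C(25) = 1 + 150049 + 92735 = 242785
  C(26) = 1 + 242785 + 150049 = 392835
  C(27) = 1 + 392835 + 242785 = 635621
  C(28) = 1 + 635621 + 392835 = 1028457
  C(29) = 1 + 1028457 + 635621 = 1664079
  C(30) = 1 + 1664079 + 1028457 = 2692537
  C(31) = 1 + 2692537 + 1664079 = 4356617
  C(32) = 1 + 4356617 + 2692537 = 7049155
  C(33) = 1 + 7049155 + 4356617 = 11405773
  C(34) = 1 + 11405773 + 7049155 = 18454929
Total calls for fib(34) = 18454929


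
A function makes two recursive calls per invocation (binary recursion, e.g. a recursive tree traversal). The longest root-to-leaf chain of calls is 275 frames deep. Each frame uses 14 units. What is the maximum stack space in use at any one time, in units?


Binary recursion: the two calls run one after the other, so only one root-to-leaf chain of frames is on the stack at a time.
Maximum depth (longest chain) = 275 frames
Each frame = 14 units
Max stack space = 275 * 14 = 3850


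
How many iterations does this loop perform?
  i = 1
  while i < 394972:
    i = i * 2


The loop variable doubles each iteration:
i = 1 -> 2 -> 4 -> 8 -> 16 -> 32 -> 64 -> 128 -> 256 -> 512 -> 1024 -> 2048 -> 4096 -> 8192 -> 16384 -> 32768 -> 65536 -> 131072 -> 262144 -> 524288 (stop, 524288 >= 394972)
Number of doublings = ceil(log2(394972)) = 19


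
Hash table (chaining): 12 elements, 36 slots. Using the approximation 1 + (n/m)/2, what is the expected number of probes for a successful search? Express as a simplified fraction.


Computing expected probes:
alpha = 12/36
= 1 + alpha/2
= 1 + 12/(2*36)
= (2*36 + 12) / (2*36)
= 84/72 = 7/6


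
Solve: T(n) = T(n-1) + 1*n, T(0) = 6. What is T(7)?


Expanding the recurrence:
T(7) = T(6) + 1*7
       = T(5) + 1*6 + 1*7
       ...
       = T(0) + 1*(1 + 2 + ... + 7)
       = 6 + 1 * 7*8/2
       = 6 + 1 * 28
       = 6 + 28 = 34


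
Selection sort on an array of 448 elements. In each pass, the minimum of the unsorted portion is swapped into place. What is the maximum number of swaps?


Selection sort performs one swap per pass:
  Pass 1: find min in positions 0 to 447, swap with position 0
  Pass 2: find min in positions 1 to 447, swap with position 1
  Pass 3: find min in positions 2 to 447, swap with position 2
  Pass 4: find min in positions 3 to 447, swap with position 3
  Pass 5: find min in positions 4 to 447, swap with position 4
  ... (442 more passes)
Total passes (and swaps) = n - 1 = 448 - 1 = 447


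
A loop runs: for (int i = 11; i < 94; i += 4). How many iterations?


Loop starts at i = 11, increments by 4, stops when i >= 94.
Number of iterations = ceil((94 - 11) / 4)
= ceil(83 / 4)
= 21


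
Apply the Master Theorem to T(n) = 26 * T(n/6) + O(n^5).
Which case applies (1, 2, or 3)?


The Master Theorem: T(n) = a*T(n/b) + O(n^c)
  a = 26, b = 6, c = 5
log_b(a) = log_6(26) ~ 1.818
Compare b^c with a: 6^5 = 7776 > 26, so c > log_b(a).
Since c > log_b(a), Case 3 applies.
T(n) = O(n^5)
Master Theorem case = 3


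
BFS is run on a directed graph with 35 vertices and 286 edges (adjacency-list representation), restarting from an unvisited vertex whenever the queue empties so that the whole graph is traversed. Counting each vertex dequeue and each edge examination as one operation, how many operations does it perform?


A full BFS traversal dequeues each vertex exactly once and examines each directed edge exactly once.
V = 35 (vertex processing cost)
E = 286 (edge examination cost)
Total operations proportional to V + E = 35 + 286 = 321


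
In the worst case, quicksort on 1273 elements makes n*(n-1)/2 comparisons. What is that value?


Sum of comparisons per partition:
1272 + 1271 + ... + 1 + 0
= 1273 * (1273 - 1) / 2
= 1273 * 1272 / 2
= 809628


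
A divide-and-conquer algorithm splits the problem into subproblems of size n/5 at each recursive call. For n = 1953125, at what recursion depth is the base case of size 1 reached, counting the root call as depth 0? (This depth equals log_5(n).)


At each depth, the problem size is divided by 5:
  Depth 0: problem size = 1953125
  Depth 1: problem size = 390625
  Depth 2: problem size = 78125
  Depth 3: problem size = 15625
  Depth 4: problem size = 3125
  Depth 5: problem size = 625
  Depth 6: problem size = 125
  Depth 7: problem size = 25
  Depth 8: problem size = 5
  Depth 9: problem size = 1 (base case)
The base case is reached at depth log_5(1953125) = 9 (the tree has 10 levels counting depth 0, but the depth asked for is 9).
Recursion depth = 9


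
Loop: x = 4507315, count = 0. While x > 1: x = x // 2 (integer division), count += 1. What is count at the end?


The variable x halves each step:
x = 4507315 -> 2253657 -> 1126828 -> 563414 -> 281707 -> 140853 -> 70426 -> 35213 -> 17606 -> 8803 -> 4401 -> 2200 -> 1100 -> 550 -> 275 -> 137 -> 68 -> 34 -> 17 -> 8 -> 4 -> 2 -> 1
Number of halvings = floor(log2(4507315)) = 22


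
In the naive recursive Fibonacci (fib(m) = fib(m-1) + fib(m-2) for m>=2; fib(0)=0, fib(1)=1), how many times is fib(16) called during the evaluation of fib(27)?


Let N(m) = number of times fib(m) is called while evaluating fib(27).
N(27) = 1 (the initial call).
N(26) = 1 (only fib(27) calls it).
For 1 <= m <= 25: fib(m) is called by fib(m+1) and fib(m+2), so
  N(m) = N(m+1) + N(m+2).
fib(0) is called only by fib(2), so N(0) = N(2).
Walk down from m=27:
  N(27)=1, N(26)=1, N(25)=2, N(24)=3, N(23)=5, N(22)=8, N(21)=13, N(20)=21, N(19)=34, N(18)=55, N(17)=89, N(16)=144
N(16) = 144


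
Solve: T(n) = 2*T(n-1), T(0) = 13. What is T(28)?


Unrolling:
T(28) = 2*T(27) = 2^2*T(26) = ... = 2^28*T(0)
= 2^28 * 13
= 268435456 * 13 = 3489660928


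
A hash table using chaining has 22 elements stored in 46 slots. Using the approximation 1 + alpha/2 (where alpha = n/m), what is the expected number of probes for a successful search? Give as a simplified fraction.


Load factor alpha = n/m = 22/46
Expected probes = 1 + alpha/2 = 1 + 22/(2*46)
= 1 + 22/92
= 92/92 + 22/92
= 114/92
Simplify: 57/46


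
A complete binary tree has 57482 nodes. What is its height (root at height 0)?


In a complete binary tree, level k holds nodes 2^k .. 2^(k+1)-1 (1-indexed).
Height = floor(log2(n)) = floor(log2(57482)) = 15
Check: 2^15 = 32768 <= 57482 < 65536 = 2^16


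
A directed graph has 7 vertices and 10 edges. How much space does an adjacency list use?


Adjacency list: one list head per vertex + one entry per edge
Vertex heads: 7
Edge entries: 10
Total = 7 + 10 = 17


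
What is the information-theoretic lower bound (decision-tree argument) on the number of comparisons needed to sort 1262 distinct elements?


A binary decision tree of height h has at most 2^h leaves and needs at least n! of them, so h >= ceil(log2(n!)).
1262! is far too large to multiply out, so use Stirling's series:
  ln(n!) ~ n ln n - n + (1/2) ln(2 pi n) + 1/(12n)  (error below 1/(360 n^3), negligible here)
  ln(1262) = 7.1404530
  n ln n = 1262 * 7.1404530 = 9011.2517
  (1/2) ln(2 pi * 1262) = (1/2) ln(7929.3799) = 4.4892
  1/(12*1262) = 0.0001
  ln(1262!) ~ 9011.2517 - 1262 + 4.4892 + 0.0001 = 7753.7410
Convert to base 2: log2(1262!) = 7753.7410 / ln 2 = 7753.7410 / 0.69314718 = 11186.2837
ceil(11186.2837) = 11187


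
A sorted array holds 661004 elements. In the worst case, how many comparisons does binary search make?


Halving sequence: 661004 -> 330502 -> 165251 -> 82625 -> 41312 -> 20656 -> 10328 -> 5164 -> 2582 -> 1291 -> 645 -> 322 -> 161 -> 80 -> 40 -> 20 -> 10 -> 5 -> 2 -> 1
Number of halvings = 19
Max comparisons = 19 + 1 = 20


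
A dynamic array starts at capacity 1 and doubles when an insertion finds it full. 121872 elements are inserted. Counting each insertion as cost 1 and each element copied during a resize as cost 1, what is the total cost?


n = 121872
Insertion costs: 121872
Resizes copy 1, 2, 4, ... up to the largest power of 2 that is <= n-1 = 121871, i.e. 65536.
Copy costs = 1 + 2 + 4 + 8 + 16 + 32 + 64 + 128 + 256 + 512 + 1024 + 2048 + 4096 + 8192 + 16384 + 32768 + 65536 = 131071
Total = 121872 + 131071 = 252943


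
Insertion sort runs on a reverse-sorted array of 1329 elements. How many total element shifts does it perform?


Sum of shifts = 1 + 2 + 3 + ... + 1328
= 1329 * 1328 / 2
= 1764912 / 2
= 882456


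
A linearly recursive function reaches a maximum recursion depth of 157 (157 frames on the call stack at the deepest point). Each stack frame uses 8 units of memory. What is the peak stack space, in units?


Maximum recursion depth = 157 frames
Memory per frame = 8 units
Total stack space = depth * frame_size
= 157 * 8 = 1256


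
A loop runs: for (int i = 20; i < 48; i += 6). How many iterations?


Loop starts at i = 20, increments by 6, stops when i >= 48.
Number of iterations = ceil((48 - 20) / 6)
= ceil(28 / 6)
= 5


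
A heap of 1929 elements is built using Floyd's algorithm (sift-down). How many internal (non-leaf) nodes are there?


Leaf nodes occupy roughly half the array.
Sift-down is called for each internal node, starting from the last one.
Internal nodes = floor(n/2) = floor(1929/2) = 964


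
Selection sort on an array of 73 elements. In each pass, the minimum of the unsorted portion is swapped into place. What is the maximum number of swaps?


Selection sort performs one swap per pass:
  Pass 1: find min in positions 0 to 72, swap with position 0
  Pass 2: find min in positions 1 to 72, swap with position 1
  Pass 3: find min in positions 2 to 72, swap with position 2
  Pass 4: find min in positions 3 to 72, swap with position 3
  Pass 5: find min in positions 4 to 72, swap with position 4
  ... (67 more passes)
Total passes (and swaps) = n - 1 = 73 - 1 = 72
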